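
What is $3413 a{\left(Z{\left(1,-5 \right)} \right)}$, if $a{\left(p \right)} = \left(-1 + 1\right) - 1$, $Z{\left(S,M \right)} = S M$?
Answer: $-3413$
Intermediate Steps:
$Z{\left(S,M \right)} = M S$
$a{\left(p \right)} = -1$ ($a{\left(p \right)} = 0 - 1 = -1$)
$3413 a{\left(Z{\left(1,-5 \right)} \right)} = 3413 \left(-1\right) = -3413$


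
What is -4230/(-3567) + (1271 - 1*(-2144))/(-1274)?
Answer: -2264095/1514786 ≈ -1.4947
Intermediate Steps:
-4230/(-3567) + (1271 - 1*(-2144))/(-1274) = -4230*(-1/3567) + (1271 + 2144)*(-1/1274) = 1410/1189 + 3415*(-1/1274) = 1410/1189 - 3415/1274 = -2264095/1514786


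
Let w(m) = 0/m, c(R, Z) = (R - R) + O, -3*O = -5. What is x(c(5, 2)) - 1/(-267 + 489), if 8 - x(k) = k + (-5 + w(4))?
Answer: 2515/222 ≈ 11.329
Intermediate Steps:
O = 5/3 (O = -1/3*(-5) = 5/3 ≈ 1.6667)
c(R, Z) = 5/3 (c(R, Z) = (R - R) + 5/3 = 0 + 5/3 = 5/3)
w(m) = 0
x(k) = 13 - k (x(k) = 8 - (k + (-5 + 0)) = 8 - (k - 5) = 8 - (-5 + k) = 8 + (5 - k) = 13 - k)
x(c(5, 2)) - 1/(-267 + 489) = (13 - 1*5/3) - 1/(-267 + 489) = (13 - 5/3) - 1/222 = 34/3 - 1*1/222 = 34/3 - 1/222 = 2515/222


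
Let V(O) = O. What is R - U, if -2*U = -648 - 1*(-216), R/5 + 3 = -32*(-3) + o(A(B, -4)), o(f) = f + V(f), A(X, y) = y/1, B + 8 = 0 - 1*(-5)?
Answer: 209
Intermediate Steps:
B = -3 (B = -8 + (0 - 1*(-5)) = -8 + (0 + 5) = -8 + 5 = -3)
A(X, y) = y (A(X, y) = y*1 = y)
o(f) = 2*f (o(f) = f + f = 2*f)
R = 425 (R = -15 + 5*(-32*(-3) + 2*(-4)) = -15 + 5*(96 - 8) = -15 + 5*88 = -15 + 440 = 425)
U = 216 (U = -(-648 - 1*(-216))/2 = -(-648 + 216)/2 = -1/2*(-432) = 216)
R - U = 425 - 1*216 = 425 - 216 = 209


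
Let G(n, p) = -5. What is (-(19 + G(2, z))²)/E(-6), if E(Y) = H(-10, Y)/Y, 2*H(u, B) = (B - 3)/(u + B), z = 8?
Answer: 12544/3 ≈ 4181.3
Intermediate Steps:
H(u, B) = (-3 + B)/(2*(B + u)) (H(u, B) = ((B - 3)/(u + B))/2 = ((-3 + B)/(B + u))/2 = (-3 + B)/(2*(B + u)))
E(Y) = (-3 + Y)/(2*Y*(-10 + Y)) (E(Y) = ((-3 + Y)/(2*(Y - 10)))/Y = ((-3 + Y)/(2*(-10 + Y)))/Y = (-3 + Y)/(2*Y*(-10 + Y)))
(-(19 + G(2, z))²)/E(-6) = (-(19 - 5)²)/(((½)*(-3 - 6)/(-6*(-10 - 6)))) = (-1*14²)/(((½)*(-⅙)*(-9)/(-16))) = (-1*196)/(((½)*(-⅙)*(-1/16)*(-9))) = -196/(-3/64) = -196*(-64/3) = 12544/3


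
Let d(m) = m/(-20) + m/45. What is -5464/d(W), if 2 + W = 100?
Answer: 98352/49 ≈ 2007.2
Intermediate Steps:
W = 98 (W = -2 + 100 = 98)
d(m) = -m/36 (d(m) = m*(-1/20) + m*(1/45) = -m/20 + m/45 = -m/36)
-5464/d(W) = -5464/((-1/36*98)) = -5464/(-49/18) = -5464*(-18/49) = 98352/49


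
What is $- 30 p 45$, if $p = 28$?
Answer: $-37800$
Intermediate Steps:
$- 30 p 45 = \left(-30\right) 28 \cdot 45 = \left(-840\right) 45 = -37800$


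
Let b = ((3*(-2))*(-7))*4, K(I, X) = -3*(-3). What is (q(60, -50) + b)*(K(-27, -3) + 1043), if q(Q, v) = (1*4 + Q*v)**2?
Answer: 9442945568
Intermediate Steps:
K(I, X) = 9
q(Q, v) = (4 + Q*v)**2
b = 168 (b = -6*(-7)*4 = 42*4 = 168)
(q(60, -50) + b)*(K(-27, -3) + 1043) = ((4 + 60*(-50))**2 + 168)*(9 + 1043) = ((4 - 3000)**2 + 168)*1052 = ((-2996)**2 + 168)*1052 = (8976016 + 168)*1052 = 8976184*1052 = 9442945568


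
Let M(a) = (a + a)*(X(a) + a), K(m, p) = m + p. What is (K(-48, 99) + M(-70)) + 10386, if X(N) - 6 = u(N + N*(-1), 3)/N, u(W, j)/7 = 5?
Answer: 19467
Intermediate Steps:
u(W, j) = 35 (u(W, j) = 7*5 = 35)
X(N) = 6 + 35/N
M(a) = 2*a*(6 + a + 35/a) (M(a) = (a + a)*((6 + 35/a) + a) = (2*a)*(6 + a + 35/a) = 2*a*(6 + a + 35/a))
(K(-48, 99) + M(-70)) + 10386 = ((-48 + 99) + (70 + 2*(-70)² + 12*(-70))) + 10386 = (51 + (70 + 2*4900 - 840)) + 10386 = (51 + (70 + 9800 - 840)) + 10386 = (51 + 9030) + 10386 = 9081 + 10386 = 19467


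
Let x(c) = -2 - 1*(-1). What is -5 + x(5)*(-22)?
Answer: 17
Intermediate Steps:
x(c) = -1 (x(c) = -2 + 1 = -1)
-5 + x(5)*(-22) = -5 - 1*(-22) = -5 + 22 = 17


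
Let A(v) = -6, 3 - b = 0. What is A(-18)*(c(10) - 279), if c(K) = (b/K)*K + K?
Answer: 1596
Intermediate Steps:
b = 3 (b = 3 - 1*0 = 3 + 0 = 3)
c(K) = 3 + K (c(K) = (3/K)*K + K = 3 + K)
A(-18)*(c(10) - 279) = -6*((3 + 10) - 279) = -6*(13 - 279) = -6*(-266) = 1596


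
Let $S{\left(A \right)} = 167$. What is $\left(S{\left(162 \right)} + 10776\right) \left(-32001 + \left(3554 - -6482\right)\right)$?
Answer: $-240362995$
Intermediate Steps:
$\left(S{\left(162 \right)} + 10776\right) \left(-32001 + \left(3554 - -6482\right)\right) = \left(167 + 10776\right) \left(-32001 + \left(3554 - -6482\right)\right) = 10943 \left(-32001 + \left(3554 + 6482\right)\right) = 10943 \left(-32001 + 10036\right) = 10943 \left(-21965\right) = -240362995$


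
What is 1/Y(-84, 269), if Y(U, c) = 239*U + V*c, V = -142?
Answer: -1/58274 ≈ -1.7160e-5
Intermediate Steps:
Y(U, c) = -142*c + 239*U (Y(U, c) = 239*U - 142*c = -142*c + 239*U)
1/Y(-84, 269) = 1/(-142*269 + 239*(-84)) = 1/(-38198 - 20076) = 1/(-58274) = -1/58274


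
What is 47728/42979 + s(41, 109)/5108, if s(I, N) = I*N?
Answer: 435867775/219536732 ≈ 1.9854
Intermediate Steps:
47728/42979 + s(41, 109)/5108 = 47728/42979 + (41*109)/5108 = 47728*(1/42979) + 4469*(1/5108) = 47728/42979 + 4469/5108 = 435867775/219536732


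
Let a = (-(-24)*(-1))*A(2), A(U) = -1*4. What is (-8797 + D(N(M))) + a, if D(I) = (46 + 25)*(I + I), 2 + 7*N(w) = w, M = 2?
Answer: -8701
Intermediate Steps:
N(w) = -2/7 + w/7
A(U) = -4
D(I) = 142*I (D(I) = 71*(2*I) = 142*I)
a = 96 (a = -(-24)*(-1)*(-4) = -8*3*(-4) = -24*(-4) = 96)
(-8797 + D(N(M))) + a = (-8797 + 142*(-2/7 + (⅐)*2)) + 96 = (-8797 + 142*(-2/7 + 2/7)) + 96 = (-8797 + 142*0) + 96 = (-8797 + 0) + 96 = -8797 + 96 = -8701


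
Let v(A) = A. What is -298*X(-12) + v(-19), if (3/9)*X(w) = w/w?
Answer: -913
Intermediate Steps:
X(w) = 3 (X(w) = 3*(w/w) = 3*1 = 3)
-298*X(-12) + v(-19) = -298*3 - 19 = -894 - 19 = -913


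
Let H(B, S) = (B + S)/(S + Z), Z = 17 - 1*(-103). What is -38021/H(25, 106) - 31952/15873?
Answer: -136396842970/2079363 ≈ -65596.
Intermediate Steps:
Z = 120 (Z = 17 + 103 = 120)
H(B, S) = (B + S)/(120 + S) (H(B, S) = (B + S)/(S + 120) = (B + S)/(120 + S))
-38021/H(25, 106) - 31952/15873 = -38021*(120 + 106)/(25 + 106) - 31952/15873 = -38021/(131/226) - 31952*1/15873 = -38021/((1/226)*131) - 31952/15873 = -38021/131/226 - 31952/15873 = -38021*226/131 - 31952/15873 = -8592746/131 - 31952/15873 = -136396842970/2079363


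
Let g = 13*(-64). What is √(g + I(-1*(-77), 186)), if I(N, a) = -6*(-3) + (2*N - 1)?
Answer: I*√661 ≈ 25.71*I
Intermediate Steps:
I(N, a) = 17 + 2*N (I(N, a) = 18 + (-1 + 2*N) = 17 + 2*N)
g = -832
√(g + I(-1*(-77), 186)) = √(-832 + (17 + 2*(-1*(-77)))) = √(-832 + (17 + 2*77)) = √(-832 + (17 + 154)) = √(-832 + 171) = √(-661) = I*√661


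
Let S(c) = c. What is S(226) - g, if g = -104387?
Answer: 104613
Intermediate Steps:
S(226) - g = 226 - 1*(-104387) = 226 + 104387 = 104613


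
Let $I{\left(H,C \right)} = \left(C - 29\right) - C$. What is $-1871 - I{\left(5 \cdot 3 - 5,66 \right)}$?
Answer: $-1842$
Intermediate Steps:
$I{\left(H,C \right)} = -29$ ($I{\left(H,C \right)} = \left(C - 29\right) - C = \left(-29 + C\right) - C = -29$)
$-1871 - I{\left(5 \cdot 3 - 5,66 \right)} = -1871 - -29 = -1871 + 29 = -1842$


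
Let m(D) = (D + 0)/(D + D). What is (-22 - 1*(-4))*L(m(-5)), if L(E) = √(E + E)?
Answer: -18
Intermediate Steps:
m(D) = ½ (m(D) = D/((2*D)) = D*(1/(2*D)) = ½)
L(E) = √2*√E (L(E) = √(2*E) = √2*√E)
(-22 - 1*(-4))*L(m(-5)) = (-22 - 1*(-4))*(√2*√(½)) = (-22 + 4)*(√2*(√2/2)) = -18*1 = -18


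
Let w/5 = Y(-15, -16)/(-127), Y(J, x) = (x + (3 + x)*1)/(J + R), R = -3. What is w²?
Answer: 21025/5225796 ≈ 0.0040233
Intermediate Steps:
Y(J, x) = (3 + 2*x)/(-3 + J) (Y(J, x) = (x + (3 + x)*1)/(J - 3) = (x + (3 + x))/(-3 + J) = (3 + 2*x)/(-3 + J))
w = -145/2286 (w = 5*(((3 + 2*(-16))/(-3 - 15))/(-127)) = 5*(((3 - 32)/(-18))*(-1/127)) = 5*(-1/18*(-29)*(-1/127)) = 5*((29/18)*(-1/127)) = 5*(-29/2286) = -145/2286 ≈ -0.063430)
w² = (-145/2286)² = 21025/5225796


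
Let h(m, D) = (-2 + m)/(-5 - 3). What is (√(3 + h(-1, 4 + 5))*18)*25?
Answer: 675*√6/2 ≈ 826.70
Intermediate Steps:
h(m, D) = ¼ - m/8 (h(m, D) = (-2 + m)/(-8) = (-2 + m)*(-⅛) = ¼ - m/8)
(√(3 + h(-1, 4 + 5))*18)*25 = (√(3 + (¼ - ⅛*(-1)))*18)*25 = (√(3 + (¼ + ⅛))*18)*25 = (√(3 + 3/8)*18)*25 = (√(27/8)*18)*25 = ((3*√6/4)*18)*25 = (27*√6/2)*25 = 675*√6/2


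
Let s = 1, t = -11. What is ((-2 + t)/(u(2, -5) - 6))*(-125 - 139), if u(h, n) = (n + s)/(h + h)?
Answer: -3432/7 ≈ -490.29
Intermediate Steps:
u(h, n) = (1 + n)/(2*h) (u(h, n) = (n + 1)/(h + h) = (1 + n)/((2*h)) = (1 + n)*(1/(2*h)) = (1 + n)/(2*h))
((-2 + t)/(u(2, -5) - 6))*(-125 - 139) = ((-2 - 11)/((1/2)*(1 - 5)/2 - 6))*(-125 - 139) = -13/((1/2)*(1/2)*(-4) - 6)*(-264) = -13/(-1 - 6)*(-264) = -13/(-7)*(-264) = -13*(-1/7)*(-264) = (13/7)*(-264) = -3432/7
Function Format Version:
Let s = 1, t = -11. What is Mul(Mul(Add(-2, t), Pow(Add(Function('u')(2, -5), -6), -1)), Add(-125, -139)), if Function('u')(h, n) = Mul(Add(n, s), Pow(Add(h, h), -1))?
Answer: Rational(-3432, 7) ≈ -490.29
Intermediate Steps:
Function('u')(h, n) = Mul(Rational(1, 2), Pow(h, -1), Add(1, n)) (Function('u')(h, n) = Mul(Add(n, 1), Pow(Add(h, h), -1)) = Mul(Add(1, n), Pow(Mul(2, h), -1)) = Mul(Add(1, n), Mul(Rational(1, 2), Pow(h, -1))) = Mul(Rational(1, 2), Pow(h, -1), Add(1, n)))
Mul(Mul(Add(-2, t), Pow(Add(Function('u')(2, -5), -6), -1)), Add(-125, -139)) = Mul(Mul(Add(-2, -11), Pow(Add(Mul(Rational(1, 2), Pow(2, -1), Add(1, -5)), -6), -1)), Add(-125, -139)) = Mul(Mul(-13, Pow(Add(Mul(Rational(1, 2), Rational(1, 2), -4), -6), -1)), -264) = Mul(Mul(-13, Pow(Add(-1, -6), -1)), -264) = Mul(Mul(-13, Pow(-7, -1)), -264) = Mul(Mul(-13, Rational(-1, 7)), -264) = Mul(Rational(13, 7), -264) = Rational(-3432, 7)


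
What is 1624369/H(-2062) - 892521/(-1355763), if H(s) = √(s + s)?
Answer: 297507/451921 - 1624369*I*√1031/2062 ≈ 0.65832 - 25294.0*I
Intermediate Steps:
H(s) = √2*√s (H(s) = √(2*s) = √2*√s)
1624369/H(-2062) - 892521/(-1355763) = 1624369/((√2*√(-2062))) - 892521/(-1355763) = 1624369/((√2*(I*√2062))) - 892521*(-1/1355763) = 1624369/((2*I*√1031)) + 297507/451921 = 1624369*(-I*√1031/2062) + 297507/451921 = -1624369*I*√1031/2062 + 297507/451921 = 297507/451921 - 1624369*I*√1031/2062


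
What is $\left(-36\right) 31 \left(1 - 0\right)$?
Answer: $-1116$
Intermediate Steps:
$\left(-36\right) 31 \left(1 - 0\right) = - 1116 \left(1 + 0\right) = \left(-1116\right) 1 = -1116$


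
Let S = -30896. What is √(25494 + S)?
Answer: I*√5402 ≈ 73.498*I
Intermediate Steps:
√(25494 + S) = √(25494 - 30896) = √(-5402) = I*√5402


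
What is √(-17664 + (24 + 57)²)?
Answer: I*√11103 ≈ 105.37*I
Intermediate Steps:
√(-17664 + (24 + 57)²) = √(-17664 + 81²) = √(-17664 + 6561) = √(-11103) = I*√11103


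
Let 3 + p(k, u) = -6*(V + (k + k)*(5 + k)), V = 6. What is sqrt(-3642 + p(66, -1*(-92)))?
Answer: 3*I*sqrt(6657) ≈ 244.77*I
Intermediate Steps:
p(k, u) = -39 - 12*k*(5 + k) (p(k, u) = -3 - 6*(6 + (k + k)*(5 + k)) = -3 - 6*(6 + (2*k)*(5 + k)) = -3 - 6*(6 + 2*k*(5 + k)) = -3 + (-36 - 12*k*(5 + k)) = -39 - 12*k*(5 + k))
sqrt(-3642 + p(66, -1*(-92))) = sqrt(-3642 + (-39 - 60*66 - 12*66**2)) = sqrt(-3642 + (-39 - 3960 - 12*4356)) = sqrt(-3642 + (-39 - 3960 - 52272)) = sqrt(-3642 - 56271) = sqrt(-59913) = 3*I*sqrt(6657)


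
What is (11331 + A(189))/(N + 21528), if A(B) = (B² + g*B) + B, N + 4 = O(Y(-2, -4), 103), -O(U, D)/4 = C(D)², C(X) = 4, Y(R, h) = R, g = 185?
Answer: 41103/10730 ≈ 3.8307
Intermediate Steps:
O(U, D) = -64 (O(U, D) = -4*4² = -4*16 = -64)
N = -68 (N = -4 - 64 = -68)
A(B) = B² + 186*B (A(B) = (B² + 185*B) + B = B² + 186*B)
(11331 + A(189))/(N + 21528) = (11331 + 189*(186 + 189))/(-68 + 21528) = (11331 + 189*375)/21460 = (11331 + 70875)*(1/21460) = 82206*(1/21460) = 41103/10730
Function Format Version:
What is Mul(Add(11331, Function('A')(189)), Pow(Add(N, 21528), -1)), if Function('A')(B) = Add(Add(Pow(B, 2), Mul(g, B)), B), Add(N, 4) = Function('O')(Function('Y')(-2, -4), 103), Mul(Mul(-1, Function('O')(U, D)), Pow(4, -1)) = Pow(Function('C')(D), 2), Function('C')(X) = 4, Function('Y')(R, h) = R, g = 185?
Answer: Rational(41103, 10730) ≈ 3.8307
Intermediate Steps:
Function('O')(U, D) = -64 (Function('O')(U, D) = Mul(-4, Pow(4, 2)) = Mul(-4, 16) = -64)
N = -68 (N = Add(-4, -64) = -68)
Function('A')(B) = Add(Pow(B, 2), Mul(186, B)) (Function('A')(B) = Add(Add(Pow(B, 2), Mul(185, B)), B) = Add(Pow(B, 2), Mul(186, B)))
Mul(Add(11331, Function('A')(189)), Pow(Add(N, 21528), -1)) = Mul(Add(11331, Mul(189, Add(186, 189))), Pow(Add(-68, 21528), -1)) = Mul(Add(11331, Mul(189, 375)), Pow(21460, -1)) = Mul(Add(11331, 70875), Rational(1, 21460)) = Mul(82206, Rational(1, 21460)) = Rational(41103, 10730)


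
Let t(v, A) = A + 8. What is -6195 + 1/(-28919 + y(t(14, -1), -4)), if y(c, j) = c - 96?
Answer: -179704561/29008 ≈ -6195.0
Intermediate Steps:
t(v, A) = 8 + A
y(c, j) = -96 + c
-6195 + 1/(-28919 + y(t(14, -1), -4)) = -6195 + 1/(-28919 + (-96 + (8 - 1))) = -6195 + 1/(-28919 + (-96 + 7)) = -6195 + 1/(-28919 - 89) = -6195 + 1/(-29008) = -6195 - 1/29008 = -179704561/29008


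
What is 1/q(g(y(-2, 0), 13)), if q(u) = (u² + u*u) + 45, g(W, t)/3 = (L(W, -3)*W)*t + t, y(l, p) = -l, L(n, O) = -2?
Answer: 1/27423 ≈ 3.6466e-5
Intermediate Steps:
g(W, t) = 3*t - 6*W*t (g(W, t) = 3*((-2*W)*t + t) = 3*(-2*W*t + t) = 3*(t - 2*W*t) = 3*t - 6*W*t)
q(u) = 45 + 2*u² (q(u) = (u² + u²) + 45 = 2*u² + 45 = 45 + 2*u²)
1/q(g(y(-2, 0), 13)) = 1/(45 + 2*(3*13*(1 - (-2)*(-2)))²) = 1/(45 + 2*(3*13*(1 - 2*2))²) = 1/(45 + 2*(3*13*(1 - 4))²) = 1/(45 + 2*(3*13*(-3))²) = 1/(45 + 2*(-117)²) = 1/(45 + 2*13689) = 1/(45 + 27378) = 1/27423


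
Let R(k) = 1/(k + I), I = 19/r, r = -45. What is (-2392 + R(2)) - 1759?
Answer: -294676/71 ≈ -4150.4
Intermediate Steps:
I = -19/45 (I = 19/(-45) = 19*(-1/45) = -19/45 ≈ -0.42222)
R(k) = 1/(-19/45 + k) (R(k) = 1/(k - 19/45) = 1/(-19/45 + k))
(-2392 + R(2)) - 1759 = (-2392 + 45/(-19 + 45*2)) - 1759 = (-2392 + 45/(-19 + 90)) - 1759 = (-2392 + 45/71) - 1759 = -169787/71 - 1759 = -294676/71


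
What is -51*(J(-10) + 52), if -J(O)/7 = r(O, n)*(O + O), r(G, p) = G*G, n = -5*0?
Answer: -716652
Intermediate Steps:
n = 0
r(G, p) = G²
J(O) = -14*O³ (J(O) = -7*O²*(O + O) = -7*O²*2*O = -14*O³)
-51*(J(-10) + 52) = -51*(-14*(-10)³ + 52) = -51*(-14*(-1000) + 52) = -51*(14000 + 52) = -51*14052 = -716652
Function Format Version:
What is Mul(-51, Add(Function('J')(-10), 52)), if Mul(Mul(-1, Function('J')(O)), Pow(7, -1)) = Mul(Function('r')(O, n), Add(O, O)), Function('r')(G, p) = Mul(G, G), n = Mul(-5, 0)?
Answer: -716652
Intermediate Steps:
n = 0
Function('r')(G, p) = Pow(G, 2)
Function('J')(O) = Mul(-14, Pow(O, 3)) (Function('J')(O) = Mul(-7, Mul(Pow(O, 2), Add(O, O))) = Mul(-7, Mul(Pow(O, 2), Mul(2, O))) = Mul(-7, Mul(2, Pow(O, 3))) = Mul(-14, Pow(O, 3)))
Mul(-51, Add(Function('J')(-10), 52)) = Mul(-51, Add(Mul(-14, Pow(-10, 3)), 52)) = Mul(-51, Add(Mul(-14, -1000), 52)) = Mul(-51, Add(14000, 52)) = Mul(-51, 14052) = -716652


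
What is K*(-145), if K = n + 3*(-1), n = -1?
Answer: 580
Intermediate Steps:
K = -4 (K = -1 + 3*(-1) = -1 - 3 = -4)
K*(-145) = -4*(-145) = 580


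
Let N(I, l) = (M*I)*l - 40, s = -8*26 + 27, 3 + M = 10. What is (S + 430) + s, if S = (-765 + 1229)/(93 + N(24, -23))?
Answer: 948475/3811 ≈ 248.88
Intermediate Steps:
M = 7 (M = -3 + 10 = 7)
s = -181 (s = -208 + 27 = -181)
N(I, l) = -40 + 7*I*l (N(I, l) = (7*I)*l - 40 = 7*I*l - 40 = -40 + 7*I*l)
S = -464/3811 (S = (-765 + 1229)/(93 + (-40 + 7*24*(-23))) = 464/(93 + (-40 - 3864)) = 464/(93 - 3904) = 464/(-3811) = 464*(-1/3811) = -464/3811 ≈ -0.12175)
(S + 430) + s = (-464/3811 + 430) - 181 = 1638266/3811 - 181 = 948475/3811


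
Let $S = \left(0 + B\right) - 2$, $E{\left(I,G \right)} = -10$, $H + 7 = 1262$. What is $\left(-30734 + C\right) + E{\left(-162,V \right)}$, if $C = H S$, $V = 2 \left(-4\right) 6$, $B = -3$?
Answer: $-37019$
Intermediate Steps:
$V = -48$ ($V = \left(-8\right) 6 = -48$)
$H = 1255$ ($H = -7 + 1262 = 1255$)
$S = -5$ ($S = \left(0 - 3\right) - 2 = -3 - 2 = -5$)
$C = -6275$ ($C = 1255 \left(-5\right) = -6275$)
$\left(-30734 + C\right) + E{\left(-162,V \right)} = \left(-30734 - 6275\right) - 10 = -37009 - 10 = -37019$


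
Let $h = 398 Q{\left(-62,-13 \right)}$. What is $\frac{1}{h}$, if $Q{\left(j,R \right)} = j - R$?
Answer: $- \frac{1}{19502} \approx -5.1277 \cdot 10^{-5}$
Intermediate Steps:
$h = -19502$ ($h = 398 \left(-62 - -13\right) = 398 \left(-62 + 13\right) = 398 \left(-49\right) = -19502$)
$\frac{1}{h} = \frac{1}{-19502} = - \frac{1}{19502}$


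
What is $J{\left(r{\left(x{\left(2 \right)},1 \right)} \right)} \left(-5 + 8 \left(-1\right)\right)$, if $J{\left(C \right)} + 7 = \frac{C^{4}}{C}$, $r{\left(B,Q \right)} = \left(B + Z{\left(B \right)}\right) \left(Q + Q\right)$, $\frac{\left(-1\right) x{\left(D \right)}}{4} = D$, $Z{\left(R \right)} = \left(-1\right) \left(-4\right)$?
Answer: $6747$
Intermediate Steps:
$Z{\left(R \right)} = 4$
$x{\left(D \right)} = - 4 D$
$r{\left(B,Q \right)} = 2 Q \left(4 + B\right)$ ($r{\left(B,Q \right)} = \left(B + 4\right) \left(Q + Q\right) = \left(4 + B\right) 2 Q = 2 Q \left(4 + B\right)$)
$J{\left(C \right)} = -7 + C^{3}$ ($J{\left(C \right)} = -7 + \frac{C^{4}}{C} = -7 + C^{3}$)
$J{\left(r{\left(x{\left(2 \right)},1 \right)} \right)} \left(-5 + 8 \left(-1\right)\right) = \left(-7 + \left(2 \cdot 1 \left(4 - 8\right)\right)^{3}\right) \left(-5 + 8 \left(-1\right)\right) = \left(-7 + \left(2 \cdot 1 \left(4 - 8\right)\right)^{3}\right) \left(-5 - 8\right) = \left(-7 + \left(2 \cdot 1 \left(-4\right)\right)^{3}\right) \left(-13\right) = \left(-7 + \left(-8\right)^{3}\right) \left(-13\right) = \left(-7 - 512\right) \left(-13\right) = \left(-519\right) \left(-13\right) = 6747$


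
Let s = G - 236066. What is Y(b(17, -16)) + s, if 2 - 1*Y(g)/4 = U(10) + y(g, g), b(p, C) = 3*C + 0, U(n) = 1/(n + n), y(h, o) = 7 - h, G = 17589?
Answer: -1093446/5 ≈ -2.1869e+5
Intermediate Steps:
U(n) = 1/(2*n)
b(p, C) = 3*C
Y(g) = -101/5 + 4*g (Y(g) = 8 - 4*((1/2)/10 + (7 - g)) = 8 - 4*((1/2)*(1/10) + (7 - g)) = 8 - 4*(1/20 + (7 - g)) = 8 - 4*(141/20 - g) = 8 + (-141/5 + 4*g) = -101/5 + 4*g)
s = -218477 (s = 17589 - 236066 = -218477)
Y(b(17, -16)) + s = (-101/5 + 4*(3*(-16))) - 218477 = (-101/5 + 4*(-48)) - 218477 = (-101/5 - 192) - 218477 = -1061/5 - 218477 = -1093446/5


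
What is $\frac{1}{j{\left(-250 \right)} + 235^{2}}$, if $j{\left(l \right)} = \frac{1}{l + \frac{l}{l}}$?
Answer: $\frac{249}{13751024} \approx 1.8108 \cdot 10^{-5}$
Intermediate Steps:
$j{\left(l \right)} = \frac{1}{1 + l}$ ($j{\left(l \right)} = \frac{1}{l + 1} = \frac{1}{1 + l}$)
$\frac{1}{j{\left(-250 \right)} + 235^{2}} = \frac{1}{\frac{1}{1 - 250} + 235^{2}} = \frac{1}{\frac{1}{-249} + 55225} = \frac{1}{- \frac{1}{249} + 55225} = \frac{1}{\frac{13751024}{249}} = \frac{249}{13751024}$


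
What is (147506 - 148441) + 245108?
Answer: 244173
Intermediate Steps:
(147506 - 148441) + 245108 = -935 + 245108 = 244173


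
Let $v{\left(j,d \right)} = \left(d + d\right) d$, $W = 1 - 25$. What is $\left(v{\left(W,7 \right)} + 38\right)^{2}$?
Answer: $18496$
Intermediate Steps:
$W = -24$ ($W = 1 - 25 = -24$)
$v{\left(j,d \right)} = 2 d^{2}$ ($v{\left(j,d \right)} = 2 d d = 2 d^{2}$)
$\left(v{\left(W,7 \right)} + 38\right)^{2} = \left(2 \cdot 7^{2} + 38\right)^{2} = \left(2 \cdot 49 + 38\right)^{2} = \left(98 + 38\right)^{2} = 136^{2} = 18496$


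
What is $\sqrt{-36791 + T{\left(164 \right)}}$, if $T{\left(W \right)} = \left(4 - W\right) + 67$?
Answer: $2 i \sqrt{9221} \approx 192.05 i$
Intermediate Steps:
$T{\left(W \right)} = 71 - W$
$\sqrt{-36791 + T{\left(164 \right)}} = \sqrt{-36791 + \left(71 - 164\right)} = \sqrt{-36791 - 93} = \sqrt{-36884} = 2 i \sqrt{9221}$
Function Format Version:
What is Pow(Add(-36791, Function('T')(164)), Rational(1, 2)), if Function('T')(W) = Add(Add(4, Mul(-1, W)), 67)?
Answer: Mul(2, I, Pow(9221, Rational(1, 2))) ≈ Mul(192.05, I)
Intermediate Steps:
Function('T')(W) = Add(71, Mul(-1, W))
Pow(Add(-36791, Function('T')(164)), Rational(1, 2)) = Pow(Add(-36791, Add(71, Mul(-1, 164))), Rational(1, 2)) = Pow(Add(-36791, Add(71, -164)), Rational(1, 2)) = Pow(Add(-36791, -93), Rational(1, 2)) = Pow(-36884, Rational(1, 2)) = Mul(2, I, Pow(9221, Rational(1, 2)))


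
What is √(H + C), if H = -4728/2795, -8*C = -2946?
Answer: 3*√1272694865/5590 ≈ 19.146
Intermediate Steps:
C = 1473/4 (C = -⅛*(-2946) = 1473/4 ≈ 368.25)
H = -4728/2795 (H = -4728*1/2795 = -4728/2795 ≈ -1.6916)
√(H + C) = √(-4728/2795 + 1473/4) = √(4098123/11180) = 3*√1272694865/5590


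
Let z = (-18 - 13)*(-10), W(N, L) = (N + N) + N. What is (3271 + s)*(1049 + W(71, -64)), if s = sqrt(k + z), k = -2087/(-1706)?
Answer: 4128002 + 631*sqrt(905795582)/853 ≈ 4.1503e+6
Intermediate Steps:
W(N, L) = 3*N (W(N, L) = 2*N + N = 3*N)
k = 2087/1706 (k = -2087*(-1/1706) = 2087/1706 ≈ 1.2233)
z = 310 (z = -31*(-10) = 310)
s = sqrt(905795582)/1706 (s = sqrt(2087/1706 + 310) = sqrt(530947/1706) = sqrt(905795582)/1706 ≈ 17.642)
(3271 + s)*(1049 + W(71, -64)) = (3271 + sqrt(905795582)/1706)*(1049 + 3*71) = (3271 + sqrt(905795582)/1706)*(1049 + 213) = (3271 + sqrt(905795582)/1706)*1262 = 4128002 + 631*sqrt(905795582)/853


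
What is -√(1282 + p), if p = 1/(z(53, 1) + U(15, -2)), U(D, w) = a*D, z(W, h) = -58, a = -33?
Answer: -√392046585/553 ≈ -35.805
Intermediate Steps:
U(D, w) = -33*D
p = -1/553 (p = 1/(-58 - 33*15) = 1/(-58 - 495) = 1/(-553) = -1/553 ≈ -0.0018083)
-√(1282 + p) = -√(1282 - 1/553) = -√(708945/553) = -√392046585/553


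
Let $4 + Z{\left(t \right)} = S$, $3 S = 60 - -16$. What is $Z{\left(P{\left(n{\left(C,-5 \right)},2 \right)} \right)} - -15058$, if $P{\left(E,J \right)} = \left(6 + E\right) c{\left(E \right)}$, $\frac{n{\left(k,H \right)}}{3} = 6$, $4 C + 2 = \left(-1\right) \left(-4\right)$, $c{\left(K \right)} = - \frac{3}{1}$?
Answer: $\frac{45238}{3} \approx 15079.0$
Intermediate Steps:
$c{\left(K \right)} = -3$ ($c{\left(K \right)} = \left(-3\right) 1 = -3$)
$C = \frac{1}{2}$ ($C = - \frac{1}{2} + \frac{\left(-1\right) \left(-4\right)}{4} = - \frac{1}{2} + \frac{1}{4} \cdot 4 = - \frac{1}{2} + 1 = \frac{1}{2} \approx 0.5$)
$n{\left(k,H \right)} = 18$ ($n{\left(k,H \right)} = 3 \cdot 6 = 18$)
$S = \frac{76}{3}$ ($S = \frac{60 - -16}{3} = \frac{60 + 16}{3} = \frac{1}{3} \cdot 76 = \frac{76}{3} \approx 25.333$)
$P{\left(E,J \right)} = -18 - 3 E$ ($P{\left(E,J \right)} = \left(6 + E\right) \left(-3\right) = -18 - 3 E$)
$Z{\left(t \right)} = \frac{64}{3}$ ($Z{\left(t \right)} = -4 + \frac{76}{3} = \frac{64}{3}$)
$Z{\left(P{\left(n{\left(C,-5 \right)},2 \right)} \right)} - -15058 = \frac{64}{3} - -15058 = \frac{64}{3} + 15058 = \frac{45238}{3}$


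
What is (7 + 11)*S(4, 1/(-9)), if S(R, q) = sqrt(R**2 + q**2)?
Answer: 2*sqrt(1297) ≈ 72.028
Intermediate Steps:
(7 + 11)*S(4, 1/(-9)) = (7 + 11)*sqrt(4**2 + (1/(-9))**2) = 18*sqrt(16 + (-1/9)**2) = 18*sqrt(16 + 1/81) = 18*sqrt(1297/81) = 18*(sqrt(1297)/9) = 2*sqrt(1297)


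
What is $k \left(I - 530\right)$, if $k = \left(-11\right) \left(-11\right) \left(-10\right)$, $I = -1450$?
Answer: $2395800$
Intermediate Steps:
$k = -1210$ ($k = 121 \left(-10\right) = -1210$)
$k \left(I - 530\right) = - 1210 \left(-1450 - 530\right) = \left(-1210\right) \left(-1980\right) = 2395800$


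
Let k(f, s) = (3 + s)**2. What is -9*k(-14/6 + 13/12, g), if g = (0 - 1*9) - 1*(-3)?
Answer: -81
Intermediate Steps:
g = -6 (g = (0 - 9) + 3 = -9 + 3 = -6)
-9*k(-14/6 + 13/12, g) = -9*(3 - 6)**2 = -9*(-3)**2 = -9*9 = -81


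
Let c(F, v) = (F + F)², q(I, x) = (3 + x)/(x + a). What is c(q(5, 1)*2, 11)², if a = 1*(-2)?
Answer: 65536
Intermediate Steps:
a = -2
q(I, x) = (3 + x)/(-2 + x) (q(I, x) = (3 + x)/(x - 2) = (3 + x)/(-2 + x))
c(F, v) = 4*F² (c(F, v) = (2*F)² = 4*F²)
c(q(5, 1)*2, 11)² = (4*(((3 + 1)/(-2 + 1))*2)²)² = (4*((4/(-1))*2)²)² = (4*(-1*4*2)²)² = (4*(-4*2)²)² = (4*(-8)²)² = (4*64)² = 256² = 65536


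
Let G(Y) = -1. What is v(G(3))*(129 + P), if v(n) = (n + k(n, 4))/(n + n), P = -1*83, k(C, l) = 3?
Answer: -46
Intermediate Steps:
P = -83
v(n) = (3 + n)/(2*n) (v(n) = (n + 3)/(n + n) = (3 + n)/((2*n)) = (3 + n)*(1/(2*n)) = (3 + n)/(2*n))
v(G(3))*(129 + P) = ((1/2)*(3 - 1)/(-1))*(129 - 83) = ((1/2)*(-1)*2)*46 = -1*46 = -46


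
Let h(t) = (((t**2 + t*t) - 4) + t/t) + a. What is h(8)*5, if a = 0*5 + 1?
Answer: 630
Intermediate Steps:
a = 1 (a = 0 + 1 = 1)
h(t) = -2 + 2*t**2 (h(t) = (((t**2 + t*t) - 4) + t/t) + 1 = (((t**2 + t**2) - 4) + 1) + 1 = ((2*t**2 - 4) + 1) + 1 = ((-4 + 2*t**2) + 1) + 1 = (-3 + 2*t**2) + 1 = -2 + 2*t**2)
h(8)*5 = (-2 + 2*8**2)*5 = (-2 + 2*64)*5 = (-2 + 128)*5 = 126*5 = 630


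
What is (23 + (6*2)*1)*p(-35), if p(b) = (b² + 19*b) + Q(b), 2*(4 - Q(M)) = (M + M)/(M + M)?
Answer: 39445/2 ≈ 19723.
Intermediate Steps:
Q(M) = 7/2 (Q(M) = 4 - (M + M)/(2*(M + M)) = 4 - 2*M/(2*(2*M)) = 4 - 2*M*1/(2*M)/2 = 4 - ½*1 = 4 - ½ = 7/2)
p(b) = 7/2 + b² + 19*b (p(b) = (b² + 19*b) + 7/2 = 7/2 + b² + 19*b)
(23 + (6*2)*1)*p(-35) = (23 + (6*2)*1)*(7/2 + (-35)² + 19*(-35)) = (23 + 12*1)*(7/2 + 1225 - 665) = (23 + 12)*(1127/2) = 35*(1127/2) = 39445/2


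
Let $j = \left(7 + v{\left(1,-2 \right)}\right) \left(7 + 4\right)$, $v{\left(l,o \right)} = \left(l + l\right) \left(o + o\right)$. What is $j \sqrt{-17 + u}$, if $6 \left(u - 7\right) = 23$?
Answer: $- \frac{11 i \sqrt{222}}{6} \approx - 27.316 i$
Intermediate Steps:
$u = \frac{65}{6}$ ($u = 7 + \frac{1}{6} \cdot 23 = 7 + \frac{23}{6} = \frac{65}{6} \approx 10.833$)
$v{\left(l,o \right)} = 4 l o$ ($v{\left(l,o \right)} = 2 l 2 o = 4 l o$)
$j = -11$ ($j = \left(7 + 4 \cdot 1 \left(-2\right)\right) \left(7 + 4\right) = \left(7 - 8\right) 11 = \left(-1\right) 11 = -11$)
$j \sqrt{-17 + u} = - 11 \sqrt{-17 + \frac{65}{6}} = - 11 \sqrt{- \frac{37}{6}} = - 11 \frac{i \sqrt{222}}{6} = - \frac{11 i \sqrt{222}}{6}$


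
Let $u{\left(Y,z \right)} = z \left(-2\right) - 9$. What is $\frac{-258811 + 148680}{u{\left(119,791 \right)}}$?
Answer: $\frac{110131}{1591} \approx 69.221$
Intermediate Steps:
$u{\left(Y,z \right)} = -9 - 2 z$ ($u{\left(Y,z \right)} = - 2 z - 9 = -9 - 2 z$)
$\frac{-258811 + 148680}{u{\left(119,791 \right)}} = \frac{-258811 + 148680}{-9 - 1582} = - \frac{110131}{-9 - 1582} = - \frac{110131}{-1591} = \left(-110131\right) \left(- \frac{1}{1591}\right) = \frac{110131}{1591}$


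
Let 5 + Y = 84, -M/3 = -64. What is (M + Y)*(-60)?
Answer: -16260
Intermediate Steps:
M = 192 (M = -3*(-64) = 192)
Y = 79 (Y = -5 + 84 = 79)
(M + Y)*(-60) = (192 + 79)*(-60) = 271*(-60) = -16260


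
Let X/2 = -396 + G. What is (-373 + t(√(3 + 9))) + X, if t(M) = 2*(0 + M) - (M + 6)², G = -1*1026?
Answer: -3265 - 20*√3 ≈ -3299.6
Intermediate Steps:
G = -1026
X = -2844 (X = 2*(-396 - 1026) = 2*(-1422) = -2844)
t(M) = -(6 + M)² + 2*M (t(M) = 2*M - (6 + M)² = -(6 + M)² + 2*M)
(-373 + t(√(3 + 9))) + X = (-373 + (-(6 + √(3 + 9))² + 2*√(3 + 9))) - 2844 = (-373 + (-(6 + √12)² + 2*√12)) - 2844 = (-373 + (-(6 + 2*√3)² + 2*(2*√3))) - 2844 = (-373 + (-(6 + 2*√3)² + 4*√3)) - 2844 = (-373 - (6 + 2*√3)² + 4*√3) - 2844 = -3217 - (6 + 2*√3)² + 4*√3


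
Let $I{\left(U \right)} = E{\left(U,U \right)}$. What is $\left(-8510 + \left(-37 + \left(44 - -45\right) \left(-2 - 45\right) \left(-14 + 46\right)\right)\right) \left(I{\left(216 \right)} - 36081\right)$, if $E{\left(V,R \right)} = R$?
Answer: $5107283595$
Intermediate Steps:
$I{\left(U \right)} = U$
$\left(-8510 + \left(-37 + \left(44 - -45\right) \left(-2 - 45\right) \left(-14 + 46\right)\right)\right) \left(I{\left(216 \right)} - 36081\right) = \left(-8510 + \left(-37 + \left(44 - -45\right) \left(-2 - 45\right) \left(-14 + 46\right)\right)\right) \left(216 - 36081\right) = \left(-8510 + \left(-37 + \left(44 + 45\right) \left(\left(-47\right) 32\right)\right)\right) \left(-35865\right) = \left(-8510 + \left(-37 + 89 \left(-1504\right)\right)\right) \left(-35865\right) = \left(-8510 - 133893\right) \left(-35865\right) = \left(-142403\right) \left(-35865\right) = 5107283595$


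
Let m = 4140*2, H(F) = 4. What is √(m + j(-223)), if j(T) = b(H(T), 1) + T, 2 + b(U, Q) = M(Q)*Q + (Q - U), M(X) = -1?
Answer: √8051 ≈ 89.727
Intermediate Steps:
m = 8280
b(U, Q) = -2 - U (b(U, Q) = -2 + (-Q + (Q - U)) = -2 - U)
j(T) = -6 + T (j(T) = (-2 - 1*4) + T = (-2 - 4) + T = -6 + T)
√(m + j(-223)) = √(8280 + (-6 - 223)) = √(8280 - 229) = √8051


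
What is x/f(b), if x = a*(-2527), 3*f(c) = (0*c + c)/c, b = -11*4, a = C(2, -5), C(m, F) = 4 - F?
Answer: -68229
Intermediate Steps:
a = 9 (a = 4 - 1*(-5) = 4 + 5 = 9)
b = -44
f(c) = 1/3 (f(c) = ((0*c + c)/c)/3 = ((0 + c)/c)/3 = (c/c)/3 = (1/3)*1 = 1/3)
x = -22743 (x = 9*(-2527) = -22743)
x/f(b) = -22743/1/3 = -22743*3 = -68229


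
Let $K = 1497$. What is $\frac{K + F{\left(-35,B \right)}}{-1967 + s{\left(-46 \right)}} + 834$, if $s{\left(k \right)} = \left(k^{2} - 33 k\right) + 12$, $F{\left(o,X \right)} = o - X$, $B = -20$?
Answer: $\frac{1401768}{1679} \approx 834.88$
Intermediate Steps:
$s{\left(k \right)} = 12 + k^{2} - 33 k$
$\frac{K + F{\left(-35,B \right)}}{-1967 + s{\left(-46 \right)}} + 834 = \frac{1497 - 15}{-1967 + \left(12 + \left(-46\right)^{2} - -1518\right)} + 834 = \frac{1497 + \left(-35 + 20\right)}{-1967 + \left(12 + 2116 + 1518\right)} + 834 = \frac{1497 - 15}{-1967 + 3646} + 834 = \frac{1482}{1679} + 834 = \frac{1401768}{1679}$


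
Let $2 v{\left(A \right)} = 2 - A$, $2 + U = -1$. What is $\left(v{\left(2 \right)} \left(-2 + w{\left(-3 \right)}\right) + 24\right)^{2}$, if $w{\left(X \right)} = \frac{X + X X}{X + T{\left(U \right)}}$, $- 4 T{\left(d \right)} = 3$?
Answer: $576$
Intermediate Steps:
$U = -3$ ($U = -2 - 1 = -3$)
$T{\left(d \right)} = - \frac{3}{4}$ ($T{\left(d \right)} = \left(- \frac{1}{4}\right) 3 = - \frac{3}{4}$)
$w{\left(X \right)} = \frac{X + X^{2}}{- \frac{3}{4} + X}$ ($w{\left(X \right)} = \frac{X + X X}{X - \frac{3}{4}} = \frac{X + X^{2}}{- \frac{3}{4} + X}$)
$v{\left(A \right)} = 1 - \frac{A}{2}$ ($v{\left(A \right)} = \frac{2 - A}{2} = 1 - \frac{A}{2}$)
$\left(v{\left(2 \right)} \left(-2 + w{\left(-3 \right)}\right) + 24\right)^{2} = \left(\left(1 - 1\right) \left(-2 + 4 \left(-3\right) \frac{1}{-3 + 4 \left(-3\right)} \left(1 - 3\right)\right) + 24\right)^{2} = \left(\left(1 - 1\right) \left(-2 + 4 \left(-3\right) \frac{1}{-3 - 12} \left(-2\right)\right) + 24\right)^{2} = \left(0 \left(-2 + 4 \left(-3\right) \frac{1}{-15} \left(-2\right)\right) + 24\right)^{2} = \left(0 \left(-2 + 4 \left(-3\right) \left(- \frac{1}{15}\right) \left(-2\right)\right) + 24\right)^{2} = \left(0 \left(-2 - \frac{8}{5}\right) + 24\right)^{2} = \left(0 \left(- \frac{18}{5}\right) + 24\right)^{2} = \left(0 + 24\right)^{2} = 24^{2} = 576$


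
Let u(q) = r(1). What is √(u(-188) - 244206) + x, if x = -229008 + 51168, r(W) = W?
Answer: -177840 + 221*I*√5 ≈ -1.7784e+5 + 494.17*I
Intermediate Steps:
u(q) = 1
x = -177840
√(u(-188) - 244206) + x = √(1 - 244206) - 177840 = √(-244205) - 177840 = 221*I*√5 - 177840 = -177840 + 221*I*√5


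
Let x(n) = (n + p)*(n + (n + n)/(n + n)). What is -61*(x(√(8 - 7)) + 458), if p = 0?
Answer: -28060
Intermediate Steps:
x(n) = n*(1 + n) (x(n) = (n + 0)*(n + (n + n)/(n + n)) = n*(n + (2*n)/((2*n))) = n*(n + (2*n)*(1/(2*n))) = n*(n + 1) = n*(1 + n))
-61*(x(√(8 - 7)) + 458) = -61*(√(8 - 7)*(1 + √(8 - 7)) + 458) = -61*(√1*(1 + √1) + 458) = -61*(1*(1 + 1) + 458) = -61*(1*2 + 458) = -61*(2 + 458) = -61*460 = -28060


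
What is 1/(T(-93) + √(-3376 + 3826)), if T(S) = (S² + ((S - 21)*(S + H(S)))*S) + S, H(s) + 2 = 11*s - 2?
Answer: -1977614/23465742797901 - 5*√2/46931485595802 ≈ -8.4277e-8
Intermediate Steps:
H(s) = -4 + 11*s (H(s) = -2 + (11*s - 2) = -2 + (-2 + 11*s) = -4 + 11*s)
T(S) = S + S² + S*(-21 + S)*(-4 + 12*S) (T(S) = (S² + ((S - 21)*(S + (-4 + 11*S)))*S) + S = (S² + ((-21 + S)*(-4 + 12*S))*S) + S = (S² + S*(-21 + S)*(-4 + 12*S)) + S = S + S² + S*(-21 + S)*(-4 + 12*S))
1/(T(-93) + √(-3376 + 3826)) = 1/(-93*(85 - 255*(-93) + 12*(-93)²) + √(-3376 + 3826)) = 1/(-93*(85 + 23715 + 12*8649) + √450) = 1/(-93*(85 + 23715 + 103788) + 15*√2) = 1/(-93*127588 + 15*√2) = 1/(-11865684 + 15*√2)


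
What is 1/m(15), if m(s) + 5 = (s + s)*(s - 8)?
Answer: 1/205 ≈ 0.0048781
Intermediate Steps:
m(s) = -5 + 2*s*(-8 + s) (m(s) = -5 + (s + s)*(s - 8) = -5 + (2*s)*(-8 + s) = -5 + 2*s*(-8 + s))
1/m(15) = 1/(-5 - 16*15 + 2*15**2) = 1/(-5 - 240 + 2*225) = 1/(-5 - 240 + 450) = 1/205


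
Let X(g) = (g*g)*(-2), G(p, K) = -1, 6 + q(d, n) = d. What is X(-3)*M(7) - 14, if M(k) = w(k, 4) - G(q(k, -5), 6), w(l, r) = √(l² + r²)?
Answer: -32 - 18*√65 ≈ -177.12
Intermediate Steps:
q(d, n) = -6 + d
X(g) = -2*g² (X(g) = g²*(-2) = -2*g²)
M(k) = 1 + √(16 + k²) (M(k) = √(k² + 4²) - 1*(-1) = √(k² + 16) + 1 = √(16 + k²) + 1 = 1 + √(16 + k²))
X(-3)*M(7) - 14 = (-2*(-3)²)*(1 + √(16 + 7²)) - 14 = (-2*9)*(1 + √(16 + 49)) - 14 = -18*(1 + √65) - 14 = (-18 - 18*√65) - 14 = -32 - 18*√65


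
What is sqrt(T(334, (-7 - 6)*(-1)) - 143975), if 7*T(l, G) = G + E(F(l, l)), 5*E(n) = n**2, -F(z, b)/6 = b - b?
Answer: 2*I*sqrt(1763671)/7 ≈ 379.44*I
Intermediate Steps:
F(z, b) = 0 (F(z, b) = -6*(b - b) = -6*0 = 0)
E(n) = n**2/5
T(l, G) = G/7 (T(l, G) = (G + (1/5)*0**2)/7 = (G + (1/5)*0)/7 = (G + 0)/7 = G/7)
sqrt(T(334, (-7 - 6)*(-1)) - 143975) = sqrt(((-7 - 6)*(-1))/7 - 143975) = sqrt((-13*(-1))/7 - 143975) = sqrt((1/7)*13 - 143975) = sqrt(13/7 - 143975) = sqrt(-1007812/7) = 2*I*sqrt(1763671)/7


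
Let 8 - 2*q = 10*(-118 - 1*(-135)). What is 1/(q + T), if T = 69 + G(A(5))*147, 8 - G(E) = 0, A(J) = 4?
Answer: 1/1164 ≈ 0.00085911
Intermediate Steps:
G(E) = 8 (G(E) = 8 - 1*0 = 8 + 0 = 8)
q = -81 (q = 4 - 5*(-118 - 1*(-135)) = 4 - 5*(-118 + 135) = 4 - 5*17 = 4 - 1/2*170 = 4 - 85 = -81)
T = 1245 (T = 69 + 8*147 = 69 + 1176 = 1245)
1/(q + T) = 1/(-81 + 1245) = 1/1164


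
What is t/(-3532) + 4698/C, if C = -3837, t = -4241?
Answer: -106873/4517428 ≈ -0.023658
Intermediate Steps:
t/(-3532) + 4698/C = -4241/(-3532) + 4698/(-3837) = -4241*(-1/3532) + 4698*(-1/3837) = 4241/3532 - 1566/1279 = -106873/4517428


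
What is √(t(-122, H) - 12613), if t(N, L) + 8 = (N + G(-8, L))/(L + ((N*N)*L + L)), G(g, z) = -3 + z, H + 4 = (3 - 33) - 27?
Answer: I*√289072619712930/151341 ≈ 112.34*I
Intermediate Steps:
H = -61 (H = -4 + ((3 - 33) - 27) = -4 + (-30 - 27) = -4 - 57 = -61)
t(N, L) = -8 + (-3 + L + N)/(2*L + L*N²) (t(N, L) = -8 + (N + (-3 + L))/(L + ((N*N)*L + L)) = -8 + (-3 + L + N)/(L + (N²*L + L)) = -8 + (-3 + L + N)/(L + (L*N² + L)) = -8 + (-3 + L + N)/(L + (L + L*N²)) = -8 + (-3 + L + N)/(2*L + L*N²))
√(t(-122, H) - 12613) = √((-3 - 122 - 15*(-61) - 8*(-61)*(-122)²)/((-61)*(2 + (-122)²)) - 12613) = √(-(-3 - 122 + 915 - 8*(-61)*14884)/(61*(2 + 14884)) - 12613) = √(-1/61*(-3 - 122 + 915 + 7263392)/14886 - 12613) = √(-1/61*1/14886*7264182 - 12613) = √(-1210697/151341 - 12613) = √(-1910074730/151341) = I*√289072619712930/151341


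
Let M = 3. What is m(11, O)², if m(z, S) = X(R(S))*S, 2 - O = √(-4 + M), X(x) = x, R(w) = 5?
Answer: 75 - 100*I ≈ 75.0 - 100.0*I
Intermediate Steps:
O = 2 - I (O = 2 - √(-4 + 3) = 2 - √(-1) = 2 - I ≈ 2.0 - 1.0*I)
m(z, S) = 5*S
m(11, O)² = (5*(2 - I))² = (10 - 5*I)²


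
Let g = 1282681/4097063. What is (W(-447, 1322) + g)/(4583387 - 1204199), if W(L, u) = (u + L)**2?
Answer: 261401261838/1153728843737 ≈ 0.22657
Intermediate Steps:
W(L, u) = (L + u)**2
g = 1282681/4097063 (g = 1282681*(1/4097063) = 1282681/4097063 ≈ 0.31307)
(W(-447, 1322) + g)/(4583387 - 1204199) = ((-447 + 1322)**2 + 1282681/4097063)/(4583387 - 1204199) = (875**2 + 1282681/4097063)/3379188 = (765625 + 1282681/4097063)*(1/3379188) = (3136815142056/4097063)*(1/3379188) = 261401261838/1153728843737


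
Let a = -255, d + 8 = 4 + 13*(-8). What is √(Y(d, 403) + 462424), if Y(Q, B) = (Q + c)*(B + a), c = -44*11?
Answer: 2*√93702 ≈ 612.22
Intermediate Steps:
c = -484
d = -108 (d = -8 + (4 + 13*(-8)) = -8 + (4 - 104) = -8 - 100 = -108)
Y(Q, B) = (-484 + Q)*(-255 + B) (Y(Q, B) = (Q - 484)*(B - 255) = (-484 + Q)*(-255 + B))
√(Y(d, 403) + 462424) = √((123420 - 484*403 - 255*(-108) + 403*(-108)) + 462424) = √((123420 - 195052 + 27540 - 43524) + 462424) = √(-87616 + 462424) = √374808 = 2*√93702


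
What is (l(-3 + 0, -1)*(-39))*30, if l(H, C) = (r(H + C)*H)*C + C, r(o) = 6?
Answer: -19890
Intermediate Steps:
l(H, C) = C + 6*C*H (l(H, C) = (6*H)*C + C = 6*C*H + C = C + 6*C*H)
(l(-3 + 0, -1)*(-39))*30 = (-(1 + 6*(-3 + 0))*(-39))*30 = (-(1 + 6*(-3))*(-39))*30 = (-(1 - 18)*(-39))*30 = (-1*(-17)*(-39))*30 = (17*(-39))*30 = -663*30 = -19890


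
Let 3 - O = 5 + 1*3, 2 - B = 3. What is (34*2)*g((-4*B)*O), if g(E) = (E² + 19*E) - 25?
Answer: -340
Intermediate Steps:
B = -1 (B = 2 - 1*3 = 2 - 3 = -1)
O = -5 (O = 3 - (5 + 1*3) = 3 - (5 + 3) = 3 - 1*8 = 3 - 8 = -5)
g(E) = -25 + E² + 19*E
(34*2)*g((-4*B)*O) = (34*2)*(-25 + (-4*(-1)*(-5))² + 19*(-4*(-1)*(-5))) = 68*(-25 + (4*(-5))² + 19*(4*(-5))) = 68*(-25 + (-20)² + 19*(-20)) = 68*(-25 + 400 - 380) = 68*(-5) = -340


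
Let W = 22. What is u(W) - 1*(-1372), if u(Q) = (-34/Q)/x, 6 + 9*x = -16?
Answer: 332177/242 ≈ 1372.6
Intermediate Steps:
x = -22/9 (x = -⅔ + (⅑)*(-16) = -⅔ - 16/9 = -22/9 ≈ -2.4444)
u(Q) = 153/(11*Q) (u(Q) = (-34/Q)/(-22/9) = -34/Q*(-9/22) = 153/(11*Q))
u(W) - 1*(-1372) = (153/11)/22 - 1*(-1372) = (153/11)*(1/22) + 1372 = 153/242 + 1372 = 332177/242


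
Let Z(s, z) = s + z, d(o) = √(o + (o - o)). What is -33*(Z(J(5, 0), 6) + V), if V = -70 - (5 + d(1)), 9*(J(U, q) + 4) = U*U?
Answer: 7051/3 ≈ 2350.3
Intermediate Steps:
J(U, q) = -4 + U²/9 (J(U, q) = -4 + (U*U)/9 = -4 + U²/9)
d(o) = √o (d(o) = √(o + 0) = √o)
V = -76 (V = -70 - (5 + √1) = -70 - (5 + 1) = -70 - 6 = -76)
-33*(Z(J(5, 0), 6) + V) = -33*(((-4 + (⅑)*5²) + 6) - 76) = -33*(((-4 + (⅑)*25) + 6) - 76) = -33*(((-4 + 25/9) + 6) - 76) = -33*((-11/9 + 6) - 76) = -33*(43/9 - 76) = -33*(-641/9) = 7051/3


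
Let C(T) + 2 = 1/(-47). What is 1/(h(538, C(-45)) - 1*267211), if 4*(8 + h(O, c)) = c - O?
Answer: -188/50262553 ≈ -3.7404e-6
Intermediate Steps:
C(T) = -95/47 (C(T) = -2 + 1/(-47) = -2 - 1/47 = -95/47)
h(O, c) = -8 - O/4 + c/4 (h(O, c) = -8 + (c - O)/4 = -8 + (-O/4 + c/4) = -8 - O/4 + c/4)
1/(h(538, C(-45)) - 1*267211) = 1/((-8 - ¼*538 + (¼)*(-95/47)) - 1*267211) = 1/((-8 - 269/2 - 95/188) - 267211) = 1/(-26885/188 - 267211) = 1/(-50262553/188) = -188/50262553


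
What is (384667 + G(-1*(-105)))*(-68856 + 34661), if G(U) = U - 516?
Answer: -13139633920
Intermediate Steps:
G(U) = -516 + U
(384667 + G(-1*(-105)))*(-68856 + 34661) = (384667 + (-516 - 1*(-105)))*(-68856 + 34661) = (384667 + (-516 + 105))*(-34195) = (384667 - 411)*(-34195) = 384256*(-34195) = -13139633920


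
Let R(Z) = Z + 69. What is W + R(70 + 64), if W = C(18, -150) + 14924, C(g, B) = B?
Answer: 14977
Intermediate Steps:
R(Z) = 69 + Z
W = 14774 (W = -150 + 14924 = 14774)
W + R(70 + 64) = 14774 + (69 + (70 + 64)) = 14774 + (69 + 134) = 14774 + 203 = 14977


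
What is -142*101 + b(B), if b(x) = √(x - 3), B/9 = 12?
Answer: -14342 + √105 ≈ -14332.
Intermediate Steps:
B = 108 (B = 9*12 = 108)
b(x) = √(-3 + x)
-142*101 + b(B) = -142*101 + √(-3 + 108) = -14342 + √105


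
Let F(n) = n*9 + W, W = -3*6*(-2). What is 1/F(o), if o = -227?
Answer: -1/2007 ≈ -0.00049826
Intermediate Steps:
W = 36 (W = -18*(-2) = 36)
F(n) = 36 + 9*n (F(n) = n*9 + 36 = 9*n + 36 = 36 + 9*n)
1/F(o) = 1/(36 + 9*(-227)) = 1/(36 - 2043) = 1/(-2007) = -1/2007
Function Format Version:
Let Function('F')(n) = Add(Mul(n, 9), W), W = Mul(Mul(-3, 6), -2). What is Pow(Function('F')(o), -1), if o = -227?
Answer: Rational(-1, 2007) ≈ -0.00049826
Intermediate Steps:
W = 36 (W = Mul(-18, -2) = 36)
Function('F')(n) = Add(36, Mul(9, n)) (Function('F')(n) = Add(Mul(n, 9), 36) = Add(Mul(9, n), 36) = Add(36, Mul(9, n)))
Pow(Function('F')(o), -1) = Pow(Add(36, Mul(9, -227)), -1) = Pow(Add(36, -2043), -1) = Pow(-2007, -1) = Rational(-1, 2007)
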